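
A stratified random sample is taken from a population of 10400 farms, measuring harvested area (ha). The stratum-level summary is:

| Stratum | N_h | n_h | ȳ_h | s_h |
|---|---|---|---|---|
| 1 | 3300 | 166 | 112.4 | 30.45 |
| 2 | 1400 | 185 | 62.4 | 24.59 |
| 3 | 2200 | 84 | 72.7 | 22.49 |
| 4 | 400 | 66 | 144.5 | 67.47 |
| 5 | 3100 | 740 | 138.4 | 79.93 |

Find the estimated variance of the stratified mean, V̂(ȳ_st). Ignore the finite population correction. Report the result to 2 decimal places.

V̂(ȳ_st) = Σ W_h² s_h²/n_h, with W_h = N_h/N and N = 10400:
  stratum 1: (3300/10400)²·30.45²/166 = 0.562377
  stratum 2: (1400/10400)²·24.59²/185 = 0.059229
  stratum 3: (2200/10400)²·22.49²/84 = 0.26945
  stratum 4: (400/10400)²·67.47²/66 = 0.102031
  stratum 5: (3100/10400)²·79.93²/740 = 0.767087
V̂(ȳ_st) = 1.76017

V̂(ȳ_st) ≈ 1.76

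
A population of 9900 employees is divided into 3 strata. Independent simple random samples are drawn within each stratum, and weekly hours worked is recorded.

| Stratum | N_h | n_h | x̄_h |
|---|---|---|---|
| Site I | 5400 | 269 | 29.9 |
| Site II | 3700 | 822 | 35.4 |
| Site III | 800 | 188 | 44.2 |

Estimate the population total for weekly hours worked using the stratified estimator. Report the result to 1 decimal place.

τ̂_st ≈ 327800.0

τ̂_st = Σ N_h x̄_h = 5400·29.9 + 3700·35.4 + 800·44.2 = 327800.0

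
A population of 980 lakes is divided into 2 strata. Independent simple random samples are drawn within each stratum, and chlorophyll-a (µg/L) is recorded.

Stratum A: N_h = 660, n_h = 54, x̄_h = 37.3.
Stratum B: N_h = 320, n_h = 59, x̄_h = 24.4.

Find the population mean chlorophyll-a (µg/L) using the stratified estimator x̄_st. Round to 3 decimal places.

N = Σ N_h = 980. Stratum weights W_h = N_h/N.
x̄_st = (660·37.3 + 320·24.4) / 980 = 33.08776

x̄_st ≈ 33.088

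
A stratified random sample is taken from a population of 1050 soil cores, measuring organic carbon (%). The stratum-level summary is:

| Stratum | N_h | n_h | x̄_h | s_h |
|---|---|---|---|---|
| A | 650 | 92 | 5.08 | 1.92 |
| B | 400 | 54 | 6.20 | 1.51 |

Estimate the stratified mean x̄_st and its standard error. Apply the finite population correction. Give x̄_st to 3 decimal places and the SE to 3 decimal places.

x̄_st ≈ 5.507, SE ≈ 0.136

x̄_st = Σ W_h x̄_h = (650·5.08 + 400·6.20)/1050 = 5.50667
V̂(x̄_st) = Σ W_h² (1 − n_h/N_h) s_h²/n_h, with W_h = N_h/N and N = 1050:
  stratum A: (650/1050)²·(1 − 92/650)·1.92²/92 = 0.0131821
  stratum B: (400/1050)²·(1 − 54/400)·1.51²/54 = 0.00530051
V̂(x̄_st) = 0.0184826
SE(x̄_st) = √0.0184826 = 0.135951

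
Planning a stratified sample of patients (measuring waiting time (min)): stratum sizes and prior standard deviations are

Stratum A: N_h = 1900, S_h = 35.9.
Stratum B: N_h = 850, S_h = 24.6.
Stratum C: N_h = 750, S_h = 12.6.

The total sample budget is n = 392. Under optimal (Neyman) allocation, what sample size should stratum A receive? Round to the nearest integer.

Neyman allocation: n_h = n · N_h S_h / Σ N_i S_i, with n = 392.
  stratum A: N_h·S_h = 1900·35.9 = 68210.00
  stratum B: N_h·S_h = 850·24.6 = 20910.00
  stratum C: N_h·S_h = 750·12.6 = 9450.00
Σ N_h S_h = 98570.00
n for stratum A = 392·68210.00/98570.00 = 271.262 → 271

271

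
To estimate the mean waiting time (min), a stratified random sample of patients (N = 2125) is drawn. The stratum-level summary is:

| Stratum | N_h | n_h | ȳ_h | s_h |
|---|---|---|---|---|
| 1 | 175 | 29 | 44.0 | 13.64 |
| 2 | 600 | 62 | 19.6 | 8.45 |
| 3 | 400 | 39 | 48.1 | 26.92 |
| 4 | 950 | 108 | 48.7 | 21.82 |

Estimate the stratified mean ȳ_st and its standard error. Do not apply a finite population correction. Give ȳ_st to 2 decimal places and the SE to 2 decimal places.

ȳ_st ≈ 39.98, SE ≈ 1.29

ȳ_st = Σ W_h ȳ_h = (175·44.0 + 600·19.6 + 400·48.1 + 950·48.7)/2125 = 39.98353
V̂(ȳ_st) = Σ W_h² s_h²/n_h, with W_h = N_h/N and N = 2125:
  stratum 1: (175/2125)²·13.64²/29 = 0.04351
  stratum 2: (600/2125)²·8.45²/62 = 0.0918135
  stratum 3: (400/2125)²·26.92²/39 = 0.658397
  stratum 4: (950/2125)²·21.82²/108 = 0.881079
V̂(ȳ_st) = 1.6748
SE(ȳ_st) = √1.6748 = 1.29414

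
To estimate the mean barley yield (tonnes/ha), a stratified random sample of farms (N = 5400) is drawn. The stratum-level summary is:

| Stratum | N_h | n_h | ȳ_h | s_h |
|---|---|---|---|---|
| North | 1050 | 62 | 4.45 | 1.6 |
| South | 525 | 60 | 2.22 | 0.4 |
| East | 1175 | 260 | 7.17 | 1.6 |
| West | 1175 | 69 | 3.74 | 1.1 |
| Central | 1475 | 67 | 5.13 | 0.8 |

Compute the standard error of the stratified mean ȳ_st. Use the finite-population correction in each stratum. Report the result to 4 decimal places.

V̂(ȳ_st) = Σ W_h² (1 − n_h/N_h) s_h²/n_h, with W_h = N_h/N and N = 5400:
  stratum North: (1050/5400)²·(1 − 62/1050)·1.6²/62 = 0.00146895
  stratum South: (525/5400)²·(1 − 60/525)·0.4²/60 = 2.23251e-05
  stratum East: (1175/5400)²·(1 − 260/1175)·1.6²/260 = 0.000363026
  stratum West: (1175/5400)²·(1 − 69/1175)·1.1²/69 = 0.000781523
  stratum Central: (1475/5400)²·(1 − 67/1475)·0.8²/67 = 0.000680319
V̂(ȳ_st) = 0.00331614
SE(ȳ_st) = √0.00331614 = 0.057586

SE(ȳ_st) ≈ 0.0576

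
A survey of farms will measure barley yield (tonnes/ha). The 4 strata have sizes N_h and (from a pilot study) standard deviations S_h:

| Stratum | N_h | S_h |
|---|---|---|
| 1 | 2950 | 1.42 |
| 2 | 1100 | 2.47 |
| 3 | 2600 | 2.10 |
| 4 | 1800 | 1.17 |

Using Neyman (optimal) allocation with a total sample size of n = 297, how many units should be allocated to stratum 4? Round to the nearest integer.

43

Neyman allocation: n_h = n · N_h S_h / Σ N_i S_i, with n = 297.
  stratum 1: N_h·S_h = 2950·1.42 = 4189.00
  stratum 2: N_h·S_h = 1100·2.47 = 2717.00
  stratum 3: N_h·S_h = 2600·2.10 = 5460.00
  stratum 4: N_h·S_h = 1800·1.17 = 2106.00
Σ N_h S_h = 14472.00
n for stratum 4 = 297·2106.00/14472.00 = 43.220 → 43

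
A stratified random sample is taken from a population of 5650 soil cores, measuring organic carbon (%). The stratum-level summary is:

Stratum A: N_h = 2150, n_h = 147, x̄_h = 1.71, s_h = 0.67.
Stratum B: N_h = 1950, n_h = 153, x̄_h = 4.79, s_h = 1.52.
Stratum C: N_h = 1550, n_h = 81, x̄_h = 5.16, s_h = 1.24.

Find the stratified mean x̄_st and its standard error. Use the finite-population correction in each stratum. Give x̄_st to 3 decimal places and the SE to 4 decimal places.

x̄_st = Σ W_h x̄_h = (2150·1.71 + 1950·4.79 + 1550·5.16)/5650 = 3.71947
V̂(x̄_st) = Σ W_h² (1 − n_h/N_h) s_h²/n_h, with W_h = N_h/N and N = 5650:
  stratum A: (2150/5650)²·(1 − 147/2150)·0.67²/147 = 0.00041196
  stratum B: (1950/5650)²·(1 − 153/1950)·1.52²/153 = 0.00165761
  stratum C: (1550/5650)²·(1 − 81/1550)·1.24²/81 = 0.00135399
V̂(x̄_st) = 0.00342356
SE(x̄_st) = √0.00342356 = 0.0585112

x̄_st ≈ 3.719, SE ≈ 0.0585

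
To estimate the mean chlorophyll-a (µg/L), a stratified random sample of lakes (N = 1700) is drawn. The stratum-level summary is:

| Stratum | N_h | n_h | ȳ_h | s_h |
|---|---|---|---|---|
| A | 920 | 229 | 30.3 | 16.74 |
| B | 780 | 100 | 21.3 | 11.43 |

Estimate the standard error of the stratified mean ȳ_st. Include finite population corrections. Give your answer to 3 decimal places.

V̂(ȳ_st) = Σ W_h² (1 − n_h/N_h) s_h²/n_h, with W_h = N_h/N and N = 1700:
  stratum A: (920/1700)²·(1 − 229/920)·16.74²/229 = 0.26918
  stratum B: (780/1700)²·(1 − 100/780)·11.43²/100 = 0.239772
V̂(ȳ_st) = 0.508952
SE(ȳ_st) = √0.508952 = 0.713409

SE(ȳ_st) ≈ 0.713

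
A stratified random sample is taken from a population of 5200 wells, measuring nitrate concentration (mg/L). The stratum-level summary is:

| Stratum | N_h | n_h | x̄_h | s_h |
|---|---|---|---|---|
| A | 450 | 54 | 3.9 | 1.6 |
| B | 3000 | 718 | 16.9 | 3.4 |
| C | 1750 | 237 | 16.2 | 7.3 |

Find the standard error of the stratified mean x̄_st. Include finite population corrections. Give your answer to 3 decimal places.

V̂(x̄_st) = Σ W_h² (1 − n_h/N_h) s_h²/n_h, with W_h = N_h/N and N = 5200:
  stratum A: (450/5200)²·(1 − 54/450)·1.6²/54 = 0.000312426
  stratum B: (3000/5200)²·(1 − 718/3000)·3.4²/718 = 0.00407628
  stratum C: (1750/5200)²·(1 − 237/1750)·7.3²/237 = 0.0220175
V̂(x̄_st) = 0.0264062
SE(x̄_st) = √0.0264062 = 0.1625

SE(x̄_st) ≈ 0.162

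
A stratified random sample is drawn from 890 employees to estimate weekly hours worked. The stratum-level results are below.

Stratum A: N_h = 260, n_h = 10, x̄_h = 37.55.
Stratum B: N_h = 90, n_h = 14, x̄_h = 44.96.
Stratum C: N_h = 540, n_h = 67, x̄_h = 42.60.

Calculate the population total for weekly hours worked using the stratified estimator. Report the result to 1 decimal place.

τ̂_st = Σ N_h x̄_h = 260·37.55 + 90·44.96 + 540·42.60 = 36813.4

τ̂_st ≈ 36813.4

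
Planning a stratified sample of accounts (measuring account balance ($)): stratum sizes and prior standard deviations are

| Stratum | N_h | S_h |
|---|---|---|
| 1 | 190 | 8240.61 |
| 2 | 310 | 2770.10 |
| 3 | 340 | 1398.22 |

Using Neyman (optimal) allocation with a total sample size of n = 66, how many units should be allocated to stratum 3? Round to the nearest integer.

Neyman allocation: n_h = n · N_h S_h / Σ N_i S_i, with n = 66.
  stratum 1: N_h·S_h = 190·8240.61 = 1565715.90
  stratum 2: N_h·S_h = 310·2770.10 = 858731.00
  stratum 3: N_h·S_h = 340·1398.22 = 475394.80
Σ N_h S_h = 2899841.70
n for stratum 3 = 66·475394.80/2899841.70 = 10.820 → 11

11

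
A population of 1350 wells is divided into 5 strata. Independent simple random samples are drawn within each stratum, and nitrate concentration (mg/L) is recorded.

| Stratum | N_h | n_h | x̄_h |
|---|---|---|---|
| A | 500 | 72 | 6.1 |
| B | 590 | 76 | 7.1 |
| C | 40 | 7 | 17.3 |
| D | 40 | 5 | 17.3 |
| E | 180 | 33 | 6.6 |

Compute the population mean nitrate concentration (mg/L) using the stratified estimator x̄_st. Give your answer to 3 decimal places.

x̄_st ≈ 7.267

N = Σ N_h = 1350. Stratum weights W_h = N_h/N.
x̄_st = (500·6.1 + 590·7.1 + 40·17.3 + 40·17.3 + 180·6.6) / 1350 = 7.26741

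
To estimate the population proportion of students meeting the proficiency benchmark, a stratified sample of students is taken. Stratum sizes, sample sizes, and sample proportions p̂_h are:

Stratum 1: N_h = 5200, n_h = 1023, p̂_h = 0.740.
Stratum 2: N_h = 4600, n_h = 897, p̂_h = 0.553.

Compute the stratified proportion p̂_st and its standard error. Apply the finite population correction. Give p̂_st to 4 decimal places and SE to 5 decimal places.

N = 9800; stratum weights W_h = N_h/N.
p̂_st = Σ W_h p̂_h = (5200·0.740 + 4600·0.553)/9800 = 0.65222
V̂(p̂_st) = Σ W_h² (1 − n_h/N_h) p̂_h(1−p̂_h)/(n_h−1):
  stratum 1: (5200/9800)²·(1 − 1023/5200)·0.740·0.260/1022 = 4.25765e-05
  stratum 2: (4600/9800)²·(1 − 897/4600)·0.553·0.447/896 = 4.8931e-05
V̂(p̂_st) = 9.15075e-05; SE = √V̂ = 0.00956595

p̂_st ≈ 0.6522, SE ≈ 0.00957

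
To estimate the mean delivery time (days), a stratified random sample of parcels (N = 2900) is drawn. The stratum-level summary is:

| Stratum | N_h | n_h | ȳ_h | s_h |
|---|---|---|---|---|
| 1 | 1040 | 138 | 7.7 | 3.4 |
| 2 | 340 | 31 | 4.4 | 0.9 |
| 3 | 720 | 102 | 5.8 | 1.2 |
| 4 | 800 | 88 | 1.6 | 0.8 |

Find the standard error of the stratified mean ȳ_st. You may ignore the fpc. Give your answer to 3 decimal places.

SE(ȳ_st) ≈ 0.112

V̂(ȳ_st) = Σ W_h² s_h²/n_h, with W_h = N_h/N and N = 2900:
  stratum 1: (1040/2900)²·3.4²/138 = 0.0107733
  stratum 2: (340/2900)²·0.9²/31 = 0.000359158
  stratum 3: (720/2900)²·1.2²/102 = 0.000870225
  stratum 4: (800/2900)²·0.8²/88 = 0.000553454
V̂(ȳ_st) = 0.0125562
SE(ȳ_st) = √0.0125562 = 0.112054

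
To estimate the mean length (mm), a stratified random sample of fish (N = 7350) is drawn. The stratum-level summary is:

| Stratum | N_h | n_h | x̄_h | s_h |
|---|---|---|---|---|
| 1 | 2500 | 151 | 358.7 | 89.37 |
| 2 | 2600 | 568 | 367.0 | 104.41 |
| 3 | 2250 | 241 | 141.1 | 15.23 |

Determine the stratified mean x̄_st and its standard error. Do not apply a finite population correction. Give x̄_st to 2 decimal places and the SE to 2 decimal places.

x̄_st = Σ W_h x̄_h = (2500·358.7 + 2600·367.0 + 2250·141.1)/7350 = 295.02381
V̂(x̄_st) = Σ W_h² s_h²/n_h, with W_h = N_h/N and N = 7350:
  stratum 1: (2500/7350)²·89.37²/151 = 6.11944
  stratum 2: (2600/7350)²·104.41²/568 = 2.40164
  stratum 3: (2250/7350)²·15.23²/241 = 0.0901931
V̂(x̄_st) = 8.61128
SE(x̄_st) = √8.61128 = 2.9345

x̄_st ≈ 295.02, SE ≈ 2.93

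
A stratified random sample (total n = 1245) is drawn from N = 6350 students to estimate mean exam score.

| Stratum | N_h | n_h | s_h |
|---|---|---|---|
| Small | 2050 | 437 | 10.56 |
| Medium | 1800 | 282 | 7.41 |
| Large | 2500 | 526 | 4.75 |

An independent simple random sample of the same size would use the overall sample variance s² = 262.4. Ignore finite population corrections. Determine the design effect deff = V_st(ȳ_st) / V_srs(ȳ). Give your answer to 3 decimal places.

deff ≈ 0.232

V̂(ȳ_st) = Σ W_h² s_h²/n_h, with W_h = N_h/N and N = 6350:
  stratum Small: (2050/6350)²·10.56²/437 = 0.0265954
  stratum Medium: (1800/6350)²·7.41²/282 = 0.0156453
  stratum Large: (2500/6350)²·4.75²/526 = 0.00664866
V_st = 0.0488894
V_srs = s²/n = 262.4/1245 = 0.210763
deff = V_st / V_srs = 0.0488894/0.210763 = 0.2320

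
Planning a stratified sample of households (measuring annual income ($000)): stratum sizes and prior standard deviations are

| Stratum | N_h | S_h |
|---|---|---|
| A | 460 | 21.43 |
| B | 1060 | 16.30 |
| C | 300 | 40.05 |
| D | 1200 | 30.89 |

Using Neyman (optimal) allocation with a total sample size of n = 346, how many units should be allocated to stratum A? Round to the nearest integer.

Neyman allocation: n_h = n · N_h S_h / Σ N_i S_i, with n = 346.
  stratum A: N_h·S_h = 460·21.43 = 9857.80
  stratum B: N_h·S_h = 1060·16.30 = 17278.00
  stratum C: N_h·S_h = 300·40.05 = 12015.00
  stratum D: N_h·S_h = 1200·30.89 = 37068.00
Σ N_h S_h = 76218.80
n for stratum A = 346·9857.80/76218.80 = 44.750 → 45

45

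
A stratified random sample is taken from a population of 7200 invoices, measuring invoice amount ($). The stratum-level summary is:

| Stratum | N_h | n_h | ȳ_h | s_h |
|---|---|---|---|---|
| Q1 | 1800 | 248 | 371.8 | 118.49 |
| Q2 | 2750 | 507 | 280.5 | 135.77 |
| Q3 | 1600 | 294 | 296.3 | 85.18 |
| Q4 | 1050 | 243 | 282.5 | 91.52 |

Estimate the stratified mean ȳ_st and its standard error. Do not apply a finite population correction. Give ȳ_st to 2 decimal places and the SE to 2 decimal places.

ȳ_st = Σ W_h ȳ_h = (1800·371.8 + 2750·280.5 + 1600·296.3 + 1050·282.5)/7200 = 307.12778
V̂(ȳ_st) = Σ W_h² s_h²/n_h, with W_h = N_h/N and N = 7200:
  stratum Q1: (1800/7200)²·118.49²/248 = 3.53828
  stratum Q2: (2750/7200)²·135.77²/507 = 5.30396
  stratum Q3: (1600/7200)²·85.18²/294 = 1.21872
  stratum Q4: (1050/7200)²·91.52²/243 = 0.73306
V̂(ȳ_st) = 10.794
SE(ȳ_st) = √10.794 = 3.28542

ȳ_st ≈ 307.13, SE ≈ 3.29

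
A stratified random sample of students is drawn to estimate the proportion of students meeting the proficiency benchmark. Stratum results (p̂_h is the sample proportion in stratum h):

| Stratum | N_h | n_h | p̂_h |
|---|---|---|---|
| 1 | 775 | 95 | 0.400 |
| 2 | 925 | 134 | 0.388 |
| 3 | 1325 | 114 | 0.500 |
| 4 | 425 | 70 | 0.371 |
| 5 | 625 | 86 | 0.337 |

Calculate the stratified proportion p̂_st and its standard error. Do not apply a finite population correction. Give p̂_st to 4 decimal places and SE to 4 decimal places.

N = 4075; stratum weights W_h = N_h/N.
p̂_st = Σ W_h p̂_h = (775·0.400 + 925·0.388 + 1325·0.500 + 425·0.371 + 625·0.337)/4075 = 0.41710
V̂(p̂_st) = Σ W_h² p̂_h(1−p̂_h)/(n_h−1):
  stratum 1: (775/4075)²·0.400·0.600/94 = 9.23489e-05
  stratum 2: (925/4075)²·0.388·0.612/133 = 9.19941e-05
  stratum 3: (1325/4075)²·0.500·0.500/113 = 0.000233904
  stratum 4: (425/4075)²·0.371·0.629/69 = 3.67873e-05
  stratum 5: (625/4075)²·0.337·0.663/85 = 6.18343e-05
V̂(p̂_st) = 0.000516869; SE = √V̂ = 0.0227347

p̂_st ≈ 0.4171, SE ≈ 0.0227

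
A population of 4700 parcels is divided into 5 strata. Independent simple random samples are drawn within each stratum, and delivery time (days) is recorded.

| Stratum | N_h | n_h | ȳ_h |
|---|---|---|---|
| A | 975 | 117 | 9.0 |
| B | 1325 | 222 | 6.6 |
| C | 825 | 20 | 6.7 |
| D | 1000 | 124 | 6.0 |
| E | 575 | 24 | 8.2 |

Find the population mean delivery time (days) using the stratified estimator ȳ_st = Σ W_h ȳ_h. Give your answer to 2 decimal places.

N = Σ N_h = 4700. Stratum weights W_h = N_h/N.
ȳ_st = (975·9.0 + 1325·6.6 + 825·6.7 + 1000·6.0 + 575·8.2) / 4700 = 7.1835

ȳ_st ≈ 7.18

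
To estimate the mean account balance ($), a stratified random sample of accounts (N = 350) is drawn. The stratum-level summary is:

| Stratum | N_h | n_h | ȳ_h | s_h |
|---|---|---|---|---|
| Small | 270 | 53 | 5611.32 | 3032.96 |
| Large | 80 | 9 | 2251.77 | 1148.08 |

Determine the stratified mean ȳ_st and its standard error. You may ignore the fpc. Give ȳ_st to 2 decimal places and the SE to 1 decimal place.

ȳ_st = Σ W_h ȳ_h = (270·5611.32 + 80·2251.77)/350 = 4843.42286
V̂(ȳ_st) = Σ W_h² s_h²/n_h, with W_h = N_h/N and N = 350:
  stratum Small: (270/350)²·3032.96²/53 = 103288
  stratum Large: (80/350)²·1148.08²/9 = 7651.48
V̂(ȳ_st) = 110939
SE(ȳ_st) = √110939 = 333.075

ȳ_st ≈ 4843.42, SE ≈ 333.1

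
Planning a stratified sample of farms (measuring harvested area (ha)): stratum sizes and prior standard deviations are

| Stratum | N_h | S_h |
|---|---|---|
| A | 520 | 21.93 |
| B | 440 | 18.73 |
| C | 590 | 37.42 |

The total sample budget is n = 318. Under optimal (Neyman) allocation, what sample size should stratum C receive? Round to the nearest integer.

Neyman allocation: n_h = n · N_h S_h / Σ N_i S_i, with n = 318.
  stratum A: N_h·S_h = 520·21.93 = 11403.60
  stratum B: N_h·S_h = 440·18.73 = 8241.20
  stratum C: N_h·S_h = 590·37.42 = 22077.80
Σ N_h S_h = 41722.60
n for stratum C = 318·22077.80/41722.60 = 168.272 → 168

168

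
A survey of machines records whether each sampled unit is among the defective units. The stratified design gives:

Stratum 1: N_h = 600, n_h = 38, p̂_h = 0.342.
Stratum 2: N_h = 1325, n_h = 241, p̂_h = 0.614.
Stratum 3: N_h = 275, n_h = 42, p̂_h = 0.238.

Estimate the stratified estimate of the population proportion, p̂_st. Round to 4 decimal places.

N = 2200; stratum weights W_h = N_h/N.
p̂_st = Σ W_h p̂_h = (600·0.342 + 1325·0.614 + 275·0.238)/2200 = 0.49282

p̂_st ≈ 0.4928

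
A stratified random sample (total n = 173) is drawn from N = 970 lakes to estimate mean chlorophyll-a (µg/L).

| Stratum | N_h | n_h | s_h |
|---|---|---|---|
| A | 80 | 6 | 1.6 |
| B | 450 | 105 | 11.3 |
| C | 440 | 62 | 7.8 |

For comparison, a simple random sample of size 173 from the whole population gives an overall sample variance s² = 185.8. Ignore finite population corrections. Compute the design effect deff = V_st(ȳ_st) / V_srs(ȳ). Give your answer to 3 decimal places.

V̂(ȳ_st) = Σ W_h² s_h²/n_h, with W_h = N_h/N and N = 970:
  stratum A: (80/970)²·1.6²/6 = 0.00290219
  stratum B: (450/970)²·11.3²/105 = 0.261727
  stratum C: (440/970)²·7.8²/62 = 0.201911
V_st = 0.46654
V_srs = s²/n = 185.8/173 = 1.07399
deff = V_st / V_srs = 0.46654/1.07399 = 0.4344

deff ≈ 0.434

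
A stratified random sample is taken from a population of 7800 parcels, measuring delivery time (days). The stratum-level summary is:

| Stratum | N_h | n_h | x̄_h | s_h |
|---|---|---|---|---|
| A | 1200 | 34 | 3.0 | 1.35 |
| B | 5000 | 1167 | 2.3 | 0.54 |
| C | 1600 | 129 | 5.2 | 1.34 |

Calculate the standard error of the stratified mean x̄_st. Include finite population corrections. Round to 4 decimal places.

SE(x̄_st) ≈ 0.0430

V̂(x̄_st) = Σ W_h² (1 − n_h/N_h) s_h²/n_h, with W_h = N_h/N and N = 7800:
  stratum A: (1200/7800)²·(1 − 34/1200)·1.35²/34 = 0.00123276
  stratum B: (5000/7800)²·(1 − 1167/5000)·0.54²/1167 = 7.87112e-05
  stratum C: (1600/7800)²·(1 − 129/1600)·1.34²/129 = 0.000538472
V̂(x̄_st) = 0.00184995
SE(x̄_st) = √0.00184995 = 0.043011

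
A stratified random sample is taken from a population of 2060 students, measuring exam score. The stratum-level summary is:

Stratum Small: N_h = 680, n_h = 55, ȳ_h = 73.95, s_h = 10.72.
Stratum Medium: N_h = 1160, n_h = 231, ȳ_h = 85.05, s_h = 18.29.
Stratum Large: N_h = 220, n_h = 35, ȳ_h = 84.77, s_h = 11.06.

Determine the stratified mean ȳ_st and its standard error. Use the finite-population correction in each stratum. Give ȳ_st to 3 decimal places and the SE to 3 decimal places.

ȳ_st ≈ 81.356, SE ≈ 0.781

ȳ_st = Σ W_h ȳ_h = (680·73.95 + 1160·85.05 + 220·84.77)/2060 = 81.35602
V̂(ȳ_st) = Σ W_h² (1 − n_h/N_h) s_h²/n_h, with W_h = N_h/N and N = 2060:
  stratum Small: (680/2060)²·(1 − 55/680)·10.72²/55 = 0.209258
  stratum Medium: (1160/2060)²·(1 − 231/1160)·18.29²/231 = 0.367752
  stratum Large: (220/2060)²·(1 − 35/220)·11.06²/35 = 0.0335199
V̂(ȳ_st) = 0.610529
SE(ȳ_st) = √0.610529 = 0.781364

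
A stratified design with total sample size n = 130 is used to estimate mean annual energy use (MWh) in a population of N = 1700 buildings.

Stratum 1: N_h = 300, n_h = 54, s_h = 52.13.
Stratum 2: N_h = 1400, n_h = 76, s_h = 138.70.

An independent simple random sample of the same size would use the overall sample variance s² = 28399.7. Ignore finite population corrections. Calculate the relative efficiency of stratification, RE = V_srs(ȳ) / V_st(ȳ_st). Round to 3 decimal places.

RE ≈ 1.261

V̂(ȳ_st) = Σ W_h² s_h²/n_h, with W_h = N_h/N and N = 1700:
  stratum 1: (300/1700)²·52.13²/54 = 1.56721
  stratum 2: (1400/1700)²·138.70²/76 = 171.671
V_st = 173.238
V_srs = s²/n = 28399.7/130 = 218.459
Relative efficiency = V_srs / V_st = 218.459/173.238 = 1.2610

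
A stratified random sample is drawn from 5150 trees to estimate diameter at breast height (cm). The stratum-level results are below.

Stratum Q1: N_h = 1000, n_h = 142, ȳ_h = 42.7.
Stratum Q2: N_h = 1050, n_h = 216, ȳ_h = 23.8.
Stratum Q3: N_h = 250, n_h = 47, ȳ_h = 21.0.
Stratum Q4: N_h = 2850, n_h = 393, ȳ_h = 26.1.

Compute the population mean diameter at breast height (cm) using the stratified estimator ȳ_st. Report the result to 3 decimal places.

N = Σ N_h = 5150. Stratum weights W_h = N_h/N.
ȳ_st = (1000·42.7 + 1050·23.8 + 250·21.0 + 2850·26.1) / 5150 = 28.60680

ȳ_st ≈ 28.607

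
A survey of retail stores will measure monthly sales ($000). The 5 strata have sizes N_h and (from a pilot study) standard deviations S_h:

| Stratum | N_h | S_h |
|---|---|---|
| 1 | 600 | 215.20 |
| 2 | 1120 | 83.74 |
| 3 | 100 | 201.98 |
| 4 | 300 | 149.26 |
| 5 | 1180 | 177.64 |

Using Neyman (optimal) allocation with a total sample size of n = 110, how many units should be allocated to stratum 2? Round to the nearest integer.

21

Neyman allocation: n_h = n · N_h S_h / Σ N_i S_i, with n = 110.
  stratum 1: N_h·S_h = 600·215.20 = 129120.00
  stratum 2: N_h·S_h = 1120·83.74 = 93788.80
  stratum 3: N_h·S_h = 100·201.98 = 20198.00
  stratum 4: N_h·S_h = 300·149.26 = 44778.00
  stratum 5: N_h·S_h = 1180·177.64 = 209615.20
Σ N_h S_h = 497500.00
n for stratum 2 = 110·93788.80/497500.00 = 20.737 → 21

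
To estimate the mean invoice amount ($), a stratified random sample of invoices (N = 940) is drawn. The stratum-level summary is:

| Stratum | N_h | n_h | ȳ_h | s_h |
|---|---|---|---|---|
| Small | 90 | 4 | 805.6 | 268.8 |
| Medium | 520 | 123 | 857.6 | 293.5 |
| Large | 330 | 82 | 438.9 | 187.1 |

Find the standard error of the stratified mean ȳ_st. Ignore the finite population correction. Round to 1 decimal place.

SE(ȳ_st) ≈ 20.8

V̂(ȳ_st) = Σ W_h² s_h²/n_h, with W_h = N_h/N and N = 940:
  stratum Small: (90/940)²·268.8²/4 = 165.588
  stratum Medium: (520/940)²·293.5²/123 = 214.32
  stratum Large: (330/940)²·187.1²/82 = 52.6146
V̂(ȳ_st) = 432.522
SE(ȳ_st) = √432.522 = 20.7972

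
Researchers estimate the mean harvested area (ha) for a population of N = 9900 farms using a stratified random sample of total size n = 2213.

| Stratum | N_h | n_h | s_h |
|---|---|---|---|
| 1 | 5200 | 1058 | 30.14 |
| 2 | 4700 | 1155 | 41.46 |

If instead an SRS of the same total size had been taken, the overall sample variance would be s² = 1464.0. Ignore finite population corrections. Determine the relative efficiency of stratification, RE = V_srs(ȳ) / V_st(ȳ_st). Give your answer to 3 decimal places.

V̂(ȳ_st) = Σ W_h² s_h²/n_h, with W_h = N_h/N and N = 9900:
  stratum 1: (5200/9900)²·30.14²/1058 = 0.236885
  stratum 2: (4700/9900)²·41.46²/1155 = 0.33543
V_st = 0.572315
V_srs = s²/n = 1464.0/2213 = 0.661545
Relative efficiency = V_srs / V_st = 0.661545/0.572315 = 1.1559

RE ≈ 1.156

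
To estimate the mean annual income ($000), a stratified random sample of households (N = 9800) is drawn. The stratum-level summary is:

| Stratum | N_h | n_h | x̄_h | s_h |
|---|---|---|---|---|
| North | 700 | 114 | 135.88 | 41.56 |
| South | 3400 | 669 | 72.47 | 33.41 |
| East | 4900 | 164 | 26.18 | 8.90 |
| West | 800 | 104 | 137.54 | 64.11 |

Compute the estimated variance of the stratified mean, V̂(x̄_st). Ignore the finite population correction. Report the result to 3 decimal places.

V̂(x̄_st) = Σ W_h² s_h²/n_h, with W_h = N_h/N and N = 9800:
  stratum North: (700/9800)²·41.56²/114 = 0.0773019
  stratum South: (3400/9800)²·33.41²/669 = 0.200832
  stratum East: (4900/9800)²·8.90²/164 = 0.120747
  stratum West: (800/9800)²·64.11²/104 = 0.263358
V̂(x̄_st) = 0.662238

V̂(x̄_st) ≈ 0.662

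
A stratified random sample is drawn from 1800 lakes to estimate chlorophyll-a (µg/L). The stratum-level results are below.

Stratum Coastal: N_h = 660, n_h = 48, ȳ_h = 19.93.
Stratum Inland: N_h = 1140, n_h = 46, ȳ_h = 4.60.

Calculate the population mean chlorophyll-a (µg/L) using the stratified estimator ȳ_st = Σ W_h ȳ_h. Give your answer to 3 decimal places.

N = Σ N_h = 1800. Stratum weights W_h = N_h/N.
ȳ_st = (660·19.93 + 1140·4.60) / 1800 = 10.22100

ȳ_st ≈ 10.221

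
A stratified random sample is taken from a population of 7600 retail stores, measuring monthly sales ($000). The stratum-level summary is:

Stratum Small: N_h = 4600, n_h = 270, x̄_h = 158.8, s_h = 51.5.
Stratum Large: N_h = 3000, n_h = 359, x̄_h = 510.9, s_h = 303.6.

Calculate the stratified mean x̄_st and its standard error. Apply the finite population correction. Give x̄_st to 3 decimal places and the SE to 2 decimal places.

x̄_st ≈ 297.787, SE ≈ 6.21

x̄_st = Σ W_h x̄_h = (4600·158.8 + 3000·510.9)/7600 = 297.78684
V̂(x̄_st) = Σ W_h² (1 − n_h/N_h) s_h²/n_h, with W_h = N_h/N and N = 7600:
  stratum Small: (4600/7600)²·(1 − 270/4600)·51.5²/270 = 3.38742
  stratum Large: (3000/7600)²·(1 − 359/3000)·303.6²/359 = 35.2186
V̂(x̄_st) = 38.606
SE(x̄_st) = √38.606 = 6.21337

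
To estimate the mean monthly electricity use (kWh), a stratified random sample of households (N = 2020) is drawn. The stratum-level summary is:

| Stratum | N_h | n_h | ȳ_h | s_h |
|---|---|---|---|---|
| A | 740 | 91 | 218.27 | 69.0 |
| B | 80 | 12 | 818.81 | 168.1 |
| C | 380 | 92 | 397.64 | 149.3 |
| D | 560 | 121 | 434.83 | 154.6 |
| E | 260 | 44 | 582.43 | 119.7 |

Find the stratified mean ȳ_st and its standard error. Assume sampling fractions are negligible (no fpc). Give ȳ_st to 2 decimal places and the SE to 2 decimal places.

ȳ_st ≈ 382.71, SE ≈ 6.31

ȳ_st = Σ W_h ȳ_h = (740·218.27 + 80·818.81 + 380·397.64 + 560·434.83 + 260·582.43)/2020 = 382.70515
V̂(ȳ_st) = Σ W_h² s_h²/n_h, with W_h = N_h/N and N = 2020:
  stratum A: (740/2020)²·69.0²/91 = 7.0213
  stratum B: (80/2020)²·168.1²/12 = 3.69344
  stratum C: (380/2020)²·149.3²/92 = 8.57425
  stratum D: (560/2020)²·154.6²/121 = 15.1812
  stratum E: (260/2020)²·119.7²/44 = 5.39485
V̂(ȳ_st) = 39.8651
SE(ȳ_st) = √39.8651 = 6.31388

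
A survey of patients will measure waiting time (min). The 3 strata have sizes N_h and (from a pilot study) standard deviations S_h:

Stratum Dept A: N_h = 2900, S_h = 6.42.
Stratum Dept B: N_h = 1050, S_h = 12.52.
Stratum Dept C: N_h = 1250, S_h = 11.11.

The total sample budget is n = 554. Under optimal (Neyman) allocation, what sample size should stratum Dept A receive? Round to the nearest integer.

226

Neyman allocation: n_h = n · N_h S_h / Σ N_i S_i, with n = 554.
  stratum Dept A: N_h·S_h = 2900·6.42 = 18618.00
  stratum Dept B: N_h·S_h = 1050·12.52 = 13146.00
  stratum Dept C: N_h·S_h = 1250·11.11 = 13887.50
Σ N_h S_h = 45651.50
n for stratum Dept A = 554·18618.00/45651.50 = 225.937 → 226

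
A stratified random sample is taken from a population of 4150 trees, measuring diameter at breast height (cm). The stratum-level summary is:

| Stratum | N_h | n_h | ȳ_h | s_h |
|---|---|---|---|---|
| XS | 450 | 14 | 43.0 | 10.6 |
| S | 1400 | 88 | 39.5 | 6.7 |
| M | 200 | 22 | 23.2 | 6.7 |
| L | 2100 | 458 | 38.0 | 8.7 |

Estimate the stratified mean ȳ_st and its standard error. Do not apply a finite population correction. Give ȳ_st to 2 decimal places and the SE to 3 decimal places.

ȳ_st ≈ 38.33, SE ≈ 0.447

ȳ_st = Σ W_h ȳ_h = (450·43.0 + 1400·39.5 + 200·23.2 + 2100·38.0)/4150 = 38.33494
V̂(ȳ_st) = Σ W_h² s_h²/n_h, with W_h = N_h/N and N = 4150:
  stratum XS: (450/4150)²·10.6²/14 = 0.0943653
  stratum S: (1400/4150)²·6.7²/88 = 0.0580533
  stratum M: (200/4150)²·6.7²/22 = 0.00473904
  stratum L: (2100/4150)²·8.7²/458 = 0.0423171
V̂(ȳ_st) = 0.199475
SE(ȳ_st) = √0.199475 = 0.446626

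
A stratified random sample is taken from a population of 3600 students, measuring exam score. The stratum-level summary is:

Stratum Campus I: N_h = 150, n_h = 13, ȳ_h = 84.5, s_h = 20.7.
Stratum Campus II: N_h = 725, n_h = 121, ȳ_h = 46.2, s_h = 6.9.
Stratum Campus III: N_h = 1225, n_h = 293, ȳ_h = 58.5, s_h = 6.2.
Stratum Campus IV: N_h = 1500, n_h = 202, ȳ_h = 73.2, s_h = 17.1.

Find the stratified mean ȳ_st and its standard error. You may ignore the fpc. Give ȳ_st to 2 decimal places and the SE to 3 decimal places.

ȳ_st = Σ W_h ȳ_h = (150·84.5 + 725·46.2 + 1225·58.5 + 1500·73.2)/3600 = 63.23125
V̂(ȳ_st) = Σ W_h² s_h²/n_h, with W_h = N_h/N and N = 3600:
  stratum Campus I: (150/3600)²·20.7²/13 = 0.0572236
  stratum Campus II: (725/3600)²·6.9²/121 = 0.0159582
  stratum Campus III: (1225/3600)²·6.2²/293 = 0.0151909
  stratum Campus IV: (1500/3600)²·17.1²/202 = 0.251315
V̂(ȳ_st) = 0.339688
SE(ȳ_st) = √0.339688 = 0.582827

ȳ_st ≈ 63.23, SE ≈ 0.583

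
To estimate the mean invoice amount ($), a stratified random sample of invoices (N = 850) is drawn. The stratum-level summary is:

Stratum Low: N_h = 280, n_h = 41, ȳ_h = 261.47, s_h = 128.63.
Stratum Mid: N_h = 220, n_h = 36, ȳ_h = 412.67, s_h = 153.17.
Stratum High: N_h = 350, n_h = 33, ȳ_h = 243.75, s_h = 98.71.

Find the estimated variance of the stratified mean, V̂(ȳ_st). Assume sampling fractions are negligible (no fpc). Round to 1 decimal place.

V̂(ȳ_st) = Σ W_h² s_h²/n_h, with W_h = N_h/N and N = 850:
  stratum Low: (280/850)²·128.63²/41 = 43.7904
  stratum Mid: (220/850)²·153.17²/36 = 43.6569
  stratum High: (350/850)²·98.71²/33 = 50.0618
V̂(ȳ_st) = 137.509

V̂(ȳ_st) ≈ 137.5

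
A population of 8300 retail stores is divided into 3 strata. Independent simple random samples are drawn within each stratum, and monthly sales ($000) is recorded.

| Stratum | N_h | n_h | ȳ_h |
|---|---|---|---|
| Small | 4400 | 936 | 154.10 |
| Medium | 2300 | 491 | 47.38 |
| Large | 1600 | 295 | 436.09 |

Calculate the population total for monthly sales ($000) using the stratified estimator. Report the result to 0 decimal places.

τ̂_st = Σ N_h ȳ_h = 4400·154.10 + 2300·47.38 + 1600·436.09 = 1484758

τ̂_st ≈ 1484758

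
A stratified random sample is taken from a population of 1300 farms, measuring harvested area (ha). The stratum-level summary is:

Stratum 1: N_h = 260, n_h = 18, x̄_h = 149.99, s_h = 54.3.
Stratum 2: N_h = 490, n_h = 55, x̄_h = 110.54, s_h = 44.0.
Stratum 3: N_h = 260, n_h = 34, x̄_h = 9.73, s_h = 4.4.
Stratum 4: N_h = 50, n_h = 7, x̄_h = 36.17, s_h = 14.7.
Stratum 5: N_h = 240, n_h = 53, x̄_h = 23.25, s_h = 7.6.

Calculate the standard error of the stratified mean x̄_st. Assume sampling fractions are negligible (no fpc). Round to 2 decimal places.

V̂(x̄_st) = Σ W_h² s_h²/n_h, with W_h = N_h/N and N = 1300:
  stratum 1: (260/1300)²·54.3²/18 = 6.5522
  stratum 2: (490/1300)²·44.0²/55 = 5.0009
  stratum 3: (260/1300)²·4.4²/34 = 0.0227765
  stratum 4: (50/1300)²·14.7²/7 = 0.0456657
  stratum 5: (240/1300)²·7.6²/53 = 0.0371439
V̂(x̄_st) = 11.6587
SE(x̄_st) = √11.6587 = 3.41448

SE(x̄_st) ≈ 3.41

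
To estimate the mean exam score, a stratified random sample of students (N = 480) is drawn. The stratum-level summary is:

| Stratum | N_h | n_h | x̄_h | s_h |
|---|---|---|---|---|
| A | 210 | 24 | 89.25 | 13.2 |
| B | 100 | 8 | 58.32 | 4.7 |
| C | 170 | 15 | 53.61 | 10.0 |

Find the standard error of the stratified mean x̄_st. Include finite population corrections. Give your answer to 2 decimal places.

V̂(x̄_st) = Σ W_h² (1 − n_h/N_h) s_h²/n_h, with W_h = N_h/N and N = 480:
  stratum A: (210/480)²·(1 − 24/210)·13.2²/24 = 1.2308
  stratum B: (100/480)²·(1 − 8/100)·4.7²/8 = 0.110258
  stratum C: (170/480)²·(1 − 15/170)·10.0²/15 = 0.762442
V̂(x̄_st) = 2.1035
SE(x̄_st) = √2.1035 = 1.45034

SE(x̄_st) ≈ 1.45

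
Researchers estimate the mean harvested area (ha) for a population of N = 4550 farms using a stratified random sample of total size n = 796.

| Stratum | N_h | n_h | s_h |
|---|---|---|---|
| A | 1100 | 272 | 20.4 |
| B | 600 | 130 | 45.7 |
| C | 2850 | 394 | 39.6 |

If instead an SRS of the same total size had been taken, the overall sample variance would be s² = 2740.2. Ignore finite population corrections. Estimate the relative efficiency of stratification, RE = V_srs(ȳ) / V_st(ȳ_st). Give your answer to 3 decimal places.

RE ≈ 1.783

V̂(ȳ_st) = Σ W_h² s_h²/n_h, with W_h = N_h/N and N = 4550:
  stratum A: (1100/4550)²·20.4²/272 = 0.089424
  stratum B: (600/4550)²·45.7²/130 = 0.279363
  stratum C: (2850/4550)²·39.6²/394 = 1.56157
V_st = 1.93036
V_srs = s²/n = 2740.2/796 = 3.44246
Relative efficiency = V_srs / V_st = 3.44246/1.93036 = 1.7833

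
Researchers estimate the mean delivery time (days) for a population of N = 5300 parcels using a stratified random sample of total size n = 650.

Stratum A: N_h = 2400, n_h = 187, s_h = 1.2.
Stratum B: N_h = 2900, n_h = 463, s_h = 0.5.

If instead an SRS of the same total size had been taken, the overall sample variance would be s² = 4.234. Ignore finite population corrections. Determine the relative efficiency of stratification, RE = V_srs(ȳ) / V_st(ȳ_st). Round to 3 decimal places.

V̂(ȳ_st) = Σ W_h² s_h²/n_h, with W_h = N_h/N and N = 5300:
  stratum A: (2400/5300)²·1.2²/187 = 0.00157903
  stratum B: (2900/5300)²·0.5²/463 = 0.00016166
V_st = 0.00174069
V_srs = s²/n = 4.234/650 = 0.00651385
Relative efficiency = V_srs / V_st = 0.00651385/0.00174069 = 3.7421

RE ≈ 3.742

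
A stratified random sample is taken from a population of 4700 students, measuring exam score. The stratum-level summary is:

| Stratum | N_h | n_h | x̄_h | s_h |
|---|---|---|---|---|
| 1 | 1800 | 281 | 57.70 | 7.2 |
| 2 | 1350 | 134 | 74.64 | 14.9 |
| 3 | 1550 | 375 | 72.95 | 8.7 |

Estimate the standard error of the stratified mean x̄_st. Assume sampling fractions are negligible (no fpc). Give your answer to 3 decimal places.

V̂(x̄_st) = Σ W_h² s_h²/n_h, with W_h = N_h/N and N = 4700:
  stratum 1: (1800/4700)²·7.2²/281 = 0.0270588
  stratum 2: (1350/4700)²·14.9²/134 = 0.136691
  stratum 3: (1550/4700)²·8.7²/375 = 0.021952
V̂(x̄_st) = 0.185702
SE(x̄_st) = √0.185702 = 0.430931

SE(x̄_st) ≈ 0.431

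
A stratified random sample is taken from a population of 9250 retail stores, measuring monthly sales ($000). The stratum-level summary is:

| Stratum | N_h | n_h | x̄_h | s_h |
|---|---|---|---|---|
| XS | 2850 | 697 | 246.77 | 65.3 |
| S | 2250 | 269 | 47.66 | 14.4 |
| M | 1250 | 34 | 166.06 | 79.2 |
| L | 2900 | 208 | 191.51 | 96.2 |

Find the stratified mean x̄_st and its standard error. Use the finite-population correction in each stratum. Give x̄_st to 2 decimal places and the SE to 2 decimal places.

x̄_st = Σ W_h x̄_h = (2850·246.77 + 2250·47.66 + 1250·166.06 + 2900·191.51)/9250 = 170.10632
V̂(x̄_st) = Σ W_h² (1 − n_h/N_h) s_h²/n_h, with W_h = N_h/N and N = 9250:
  stratum XS: (2850/9250)²·(1 − 697/2850)·65.3²/697 = 0.438732
  stratum S: (2250/9250)²·(1 − 269/2250)·14.4²/269 = 0.0401565
  stratum M: (1250/9250)²·(1 − 34/1250)·79.2²/34 = 3.27742
  stratum L: (2900/9250)²·(1 − 208/2900)·96.2²/208 = 4.05954
V̂(x̄_st) = 7.81584
SE(x̄_st) = √7.81584 = 2.79568

x̄_st ≈ 170.11, SE ≈ 2.80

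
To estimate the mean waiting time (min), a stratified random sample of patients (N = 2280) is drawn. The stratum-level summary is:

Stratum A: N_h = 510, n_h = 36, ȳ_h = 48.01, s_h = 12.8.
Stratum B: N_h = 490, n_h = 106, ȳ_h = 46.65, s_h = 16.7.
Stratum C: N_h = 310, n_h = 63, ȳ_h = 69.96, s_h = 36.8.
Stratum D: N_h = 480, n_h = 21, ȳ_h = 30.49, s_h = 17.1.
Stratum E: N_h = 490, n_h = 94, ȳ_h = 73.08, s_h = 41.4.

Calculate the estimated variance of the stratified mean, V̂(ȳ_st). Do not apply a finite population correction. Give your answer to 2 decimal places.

V̂(ȳ_st) = Σ W_h² s_h²/n_h, with W_h = N_h/N and N = 2280:
  stratum A: (510/2280)²·12.8²/36 = 0.227713
  stratum B: (490/2280)²·16.7²/106 = 0.12152
  stratum C: (310/2280)²·36.8²/63 = 0.397383
  stratum D: (480/2280)²·17.1²/21 = 0.617143
  stratum E: (490/2280)²·41.4²/94 = 0.842161
V̂(ȳ_st) = 2.20592

V̂(ȳ_st) ≈ 2.21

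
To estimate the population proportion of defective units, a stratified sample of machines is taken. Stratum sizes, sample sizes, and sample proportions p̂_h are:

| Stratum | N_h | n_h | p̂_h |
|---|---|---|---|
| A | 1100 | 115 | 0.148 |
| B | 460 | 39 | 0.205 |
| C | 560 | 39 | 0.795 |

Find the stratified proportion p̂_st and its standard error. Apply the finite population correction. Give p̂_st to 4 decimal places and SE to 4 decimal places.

p̂_st ≈ 0.3313, SE ≈ 0.0270

N = 2120; stratum weights W_h = N_h/N.
p̂_st = Σ W_h p̂_h = (1100·0.148 + 460·0.205 + 560·0.795)/2120 = 0.33127
V̂(p̂_st) = Σ W_h² (1 − n_h/N_h) p̂_h(1−p̂_h)/(n_h−1):
  stratum A: (1100/2120)²·(1 − 115/1100)·0.148·0.852/114 = 0.000266657
  stratum B: (460/2120)²·(1 − 39/460)·0.205·0.795/38 = 0.000184802
  stratum C: (560/2120)²·(1 − 39/560)·0.795·0.205/38 = 0.000278414
V̂(p̂_st) = 0.000729873; SE = √V̂ = 0.0270162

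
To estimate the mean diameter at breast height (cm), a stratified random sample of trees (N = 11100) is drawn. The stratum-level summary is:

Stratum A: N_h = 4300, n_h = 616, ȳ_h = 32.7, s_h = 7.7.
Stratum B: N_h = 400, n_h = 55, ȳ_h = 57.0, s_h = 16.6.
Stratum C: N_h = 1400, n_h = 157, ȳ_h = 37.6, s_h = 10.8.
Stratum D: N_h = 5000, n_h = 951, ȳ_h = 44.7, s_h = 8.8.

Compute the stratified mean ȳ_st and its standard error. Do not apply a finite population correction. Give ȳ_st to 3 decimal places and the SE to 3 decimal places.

ȳ_st = Σ W_h ȳ_h = (4300·32.7 + 400·57.0 + 1400·37.6 + 5000·44.7)/11100 = 39.59910
V̂(ȳ_st) = Σ W_h² s_h²/n_h, with W_h = N_h/N and N = 11100:
  stratum A: (4300/11100)²·7.7²/616 = 0.0144441
  stratum B: (400/11100)²·16.6²/55 = 0.0065062
  stratum C: (1400/11100)²·10.8²/157 = 0.0118184
  stratum D: (5000/11100)²·8.8²/951 = 0.0165226
V̂(ȳ_st) = 0.0492913
SE(ȳ_st) = √0.0492913 = 0.222017

ȳ_st ≈ 39.599, SE ≈ 0.222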